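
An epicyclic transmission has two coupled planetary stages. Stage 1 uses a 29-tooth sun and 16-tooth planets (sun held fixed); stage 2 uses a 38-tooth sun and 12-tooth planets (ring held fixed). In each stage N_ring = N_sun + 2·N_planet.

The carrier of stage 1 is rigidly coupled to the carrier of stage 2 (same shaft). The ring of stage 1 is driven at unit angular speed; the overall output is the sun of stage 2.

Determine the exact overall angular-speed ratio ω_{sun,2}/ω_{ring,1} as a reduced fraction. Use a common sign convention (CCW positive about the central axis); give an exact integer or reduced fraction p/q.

305/171

Stage 1: N_ring = 29 + 2·16 = 61
Stage 1: 29(ω_s−ω_c) = −61(ω_r−ω_c),  ω_s=0, ω_r=1
Stage 1: 29(0−ω_c) = −61(1−ω_c)  ⇒  90ω_c = 61  ⇒  ω_c = 61/90
  ⇒ ω_c¹/ω_r¹ = 61/90
Stage 2: N_ring = 38 + 2·12 = 62
Stage 2: 38(ω_s−ω_c) = −62(ω_r−ω_c),  ω_r=0, ω_c=1
Stage 2: ω_s = 1 − (62/38)(0−1) = 50/19
  ⇒ ω_s²/ω_c² = 50/19
Coupling ω_c² = ω_c¹ ⇒ overall = 61/90 × 50/19 = 305/171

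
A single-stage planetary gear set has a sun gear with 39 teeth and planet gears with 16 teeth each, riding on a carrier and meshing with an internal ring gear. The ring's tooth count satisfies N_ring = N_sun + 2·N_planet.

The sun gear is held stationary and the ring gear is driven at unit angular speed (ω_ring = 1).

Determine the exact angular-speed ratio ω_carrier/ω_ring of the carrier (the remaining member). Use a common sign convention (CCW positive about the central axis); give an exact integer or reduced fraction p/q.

71/110

N_ring = 39 + 2·16 = 71
39(ω_s−ω_c) = −71(ω_r−ω_c),  ω_s=0, ω_r=1
39(0−ω_c) = −71(1−ω_c)  ⇒  110ω_c = 71  ⇒  ω_c = 71/110
ω_c/ω_r = 71/110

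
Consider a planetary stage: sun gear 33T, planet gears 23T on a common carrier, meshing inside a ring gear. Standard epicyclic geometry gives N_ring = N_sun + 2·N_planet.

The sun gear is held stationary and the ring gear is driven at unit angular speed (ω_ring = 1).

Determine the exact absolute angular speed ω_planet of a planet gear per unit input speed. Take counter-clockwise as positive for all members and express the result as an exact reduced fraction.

79/46

N_ring = 33 + 2·23 = 79
33(ω_s−ω_c) = −79(ω_r−ω_c),  ω_s=0, ω_r=1
33(0−ω_c) = −79(1−ω_c)  ⇒  112ω_c = 79  ⇒  ω_c = 79/112
sun–planet: 33·(0−79/112) = −23·(ω_p−ω_c)  ⇒  ω_p−ω_c = −(33/23)·(-79/112) = 2607/2576
ω_p = 79/112 + 2607/2576 = 79/46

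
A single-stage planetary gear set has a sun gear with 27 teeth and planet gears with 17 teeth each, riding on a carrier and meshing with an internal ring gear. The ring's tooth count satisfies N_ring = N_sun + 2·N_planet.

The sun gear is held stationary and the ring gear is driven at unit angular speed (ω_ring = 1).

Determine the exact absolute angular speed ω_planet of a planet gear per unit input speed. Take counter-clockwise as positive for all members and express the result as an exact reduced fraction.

N_ring = 27 + 2·17 = 61
27(ω_s−ω_c) = −61(ω_r−ω_c),  ω_s=0, ω_r=1
27(0−ω_c) = −61(1−ω_c)  ⇒  88ω_c = 61  ⇒  ω_c = 61/88
sun–planet: 27·(0−61/88) = −17·(ω_p−ω_c)  ⇒  ω_p−ω_c = −(27/17)·(-61/88) = 1647/1496
ω_p = 61/88 + 1647/1496 = 61/34

61/34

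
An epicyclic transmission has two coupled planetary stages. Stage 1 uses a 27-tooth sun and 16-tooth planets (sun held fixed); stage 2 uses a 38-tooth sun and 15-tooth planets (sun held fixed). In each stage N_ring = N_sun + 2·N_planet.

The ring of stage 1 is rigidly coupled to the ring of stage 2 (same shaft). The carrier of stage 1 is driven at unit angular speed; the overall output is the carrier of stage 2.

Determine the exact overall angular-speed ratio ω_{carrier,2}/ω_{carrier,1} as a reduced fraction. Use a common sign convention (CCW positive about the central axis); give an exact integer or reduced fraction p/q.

Stage 1: N_ring = 27 + 2·16 = 59
Stage 1: 27(ω_s−ω_c) = −59(ω_r−ω_c),  ω_s=0, ω_c=1
Stage 1: ω_r = 1 − (27/59)(0−1) = 86/59
  ⇒ ω_r¹/ω_c¹ = 86/59
Stage 2: N_ring = 38 + 2·15 = 68
Stage 2: 38(ω_s−ω_c) = −68(ω_r−ω_c),  ω_s=0, ω_r=1
Stage 2: 38(0−ω_c) = −68(1−ω_c)  ⇒  106ω_c = 68  ⇒  ω_c = 34/53
  ⇒ ω_c²/ω_r² = 34/53
Coupling ω_r² = ω_r¹ ⇒ overall = 86/59 × 34/53 = 2924/3127

2924/3127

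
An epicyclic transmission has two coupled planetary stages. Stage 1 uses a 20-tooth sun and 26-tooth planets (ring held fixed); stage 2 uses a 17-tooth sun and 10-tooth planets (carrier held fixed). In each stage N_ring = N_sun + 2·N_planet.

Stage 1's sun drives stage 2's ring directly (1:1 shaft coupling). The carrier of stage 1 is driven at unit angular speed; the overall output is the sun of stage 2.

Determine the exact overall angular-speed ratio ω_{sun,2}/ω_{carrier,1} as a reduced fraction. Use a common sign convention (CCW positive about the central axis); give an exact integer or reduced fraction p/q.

-851/85

Stage 1: N_ring = 20 + 2·26 = 72
Stage 1: 20(ω_s−ω_c) = −72(ω_r−ω_c),  ω_r=0, ω_c=1
Stage 1: ω_s = 1 − (72/20)(0−1) = 23/5
  ⇒ ω_s¹/ω_c¹ = 23/5
Stage 2: N_ring = 17 + 2·10 = 37
Stage 2: 17(ω_s−ω_c) = −37(ω_r−ω_c),  ω_c=0, ω_r=1
Stage 2: ω_s = 0 − (37/17)(1−0) = -37/17
  ⇒ ω_s²/ω_r² = -37/17
Coupling ω_r² = ω_s¹ ⇒ overall = 23/5 × -37/17 = -851/85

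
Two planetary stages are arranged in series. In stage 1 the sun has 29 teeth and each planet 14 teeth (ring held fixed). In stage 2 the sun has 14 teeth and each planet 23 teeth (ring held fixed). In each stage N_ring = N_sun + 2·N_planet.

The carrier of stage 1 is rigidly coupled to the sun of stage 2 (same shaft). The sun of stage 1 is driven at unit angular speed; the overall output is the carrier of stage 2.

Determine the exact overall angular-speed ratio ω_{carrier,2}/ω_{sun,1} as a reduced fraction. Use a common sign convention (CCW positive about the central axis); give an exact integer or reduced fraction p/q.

Stage 1: N_ring = 29 + 2·14 = 57
Stage 1: 29(ω_s−ω_c) = −57(ω_r−ω_c),  ω_r=0, ω_s=1
Stage 1: 29(1−ω_c) = −57(0−ω_c)  ⇒  86ω_c = 29  ⇒  ω_c = 29/86
  ⇒ ω_c¹/ω_s¹ = 29/86
Stage 2: N_ring = 14 + 2·23 = 60
Stage 2: 14(ω_s−ω_c) = −60(ω_r−ω_c),  ω_r=0, ω_s=1
Stage 2: 14(1−ω_c) = −60(0−ω_c)  ⇒  74ω_c = 14  ⇒  ω_c = 7/37
  ⇒ ω_c²/ω_s² = 7/37
Coupling ω_s² = ω_c¹ ⇒ overall = 29/86 × 7/37 = 203/3182

203/3182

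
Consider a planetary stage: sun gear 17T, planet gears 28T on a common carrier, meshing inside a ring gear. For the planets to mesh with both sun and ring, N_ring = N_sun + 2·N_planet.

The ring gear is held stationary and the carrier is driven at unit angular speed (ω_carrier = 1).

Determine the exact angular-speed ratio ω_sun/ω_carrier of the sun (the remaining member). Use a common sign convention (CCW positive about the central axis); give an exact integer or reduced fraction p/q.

N_ring = 17 + 2·28 = 73
17(ω_s−ω_c) = −73(ω_r−ω_c),  ω_r=0, ω_c=1
ω_s = 1 − (73/17)(0−1) = 90/17
ω_s/ω_c = 90/17

90/17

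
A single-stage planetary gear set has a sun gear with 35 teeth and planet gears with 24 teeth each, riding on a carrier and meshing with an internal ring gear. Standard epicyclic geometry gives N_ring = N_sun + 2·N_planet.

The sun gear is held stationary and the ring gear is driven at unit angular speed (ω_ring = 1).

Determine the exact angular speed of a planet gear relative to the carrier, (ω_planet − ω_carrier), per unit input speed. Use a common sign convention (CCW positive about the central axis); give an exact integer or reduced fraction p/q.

2905/2832

N_ring = 35 + 2·24 = 83
35(ω_s−ω_c) = −83(ω_r−ω_c),  ω_s=0, ω_r=1
35(0−ω_c) = −83(1−ω_c)  ⇒  118ω_c = 83  ⇒  ω_c = 83/118
sun–planet: 35·(0−83/118) = −24·(ω_p−ω_c)  ⇒  ω_p−ω_c = −(35/24)·(-83/118) = 2905/2832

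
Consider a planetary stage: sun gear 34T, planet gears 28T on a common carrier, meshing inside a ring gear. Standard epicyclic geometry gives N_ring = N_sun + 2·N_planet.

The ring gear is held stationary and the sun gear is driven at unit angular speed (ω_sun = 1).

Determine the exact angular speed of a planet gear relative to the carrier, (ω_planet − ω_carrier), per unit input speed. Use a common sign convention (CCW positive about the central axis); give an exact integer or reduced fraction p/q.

N_ring = 34 + 2·28 = 90
34(ω_s−ω_c) = −90(ω_r−ω_c),  ω_r=0, ω_s=1
34(1−ω_c) = −90(0−ω_c)  ⇒  124ω_c = 34  ⇒  ω_c = 17/62
sun–planet: 34·(1−17/62) = −28·(ω_p−ω_c)  ⇒  ω_p−ω_c = −(34/28)·(45/62) = -765/868

-765/868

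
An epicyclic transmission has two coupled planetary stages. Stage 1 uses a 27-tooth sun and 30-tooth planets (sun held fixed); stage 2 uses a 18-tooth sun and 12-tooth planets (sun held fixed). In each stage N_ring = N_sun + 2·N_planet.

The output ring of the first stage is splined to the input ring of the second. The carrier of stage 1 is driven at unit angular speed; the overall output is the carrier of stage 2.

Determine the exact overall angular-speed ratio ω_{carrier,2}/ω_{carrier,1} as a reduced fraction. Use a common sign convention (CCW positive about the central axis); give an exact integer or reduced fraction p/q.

133/145

Stage 1: N_ring = 27 + 2·30 = 87
Stage 1: 27(ω_s−ω_c) = −87(ω_r−ω_c),  ω_s=0, ω_c=1
Stage 1: ω_r = 1 − (27/87)(0−1) = 38/29
  ⇒ ω_r¹/ω_c¹ = 38/29
Stage 2: N_ring = 18 + 2·12 = 42
Stage 2: 18(ω_s−ω_c) = −42(ω_r−ω_c),  ω_s=0, ω_r=1
Stage 2: 18(0−ω_c) = −42(1−ω_c)  ⇒  60ω_c = 42  ⇒  ω_c = 7/10
  ⇒ ω_c²/ω_r² = 7/10
Coupling ω_r² = ω_r¹ ⇒ overall = 38/29 × 7/10 = 133/145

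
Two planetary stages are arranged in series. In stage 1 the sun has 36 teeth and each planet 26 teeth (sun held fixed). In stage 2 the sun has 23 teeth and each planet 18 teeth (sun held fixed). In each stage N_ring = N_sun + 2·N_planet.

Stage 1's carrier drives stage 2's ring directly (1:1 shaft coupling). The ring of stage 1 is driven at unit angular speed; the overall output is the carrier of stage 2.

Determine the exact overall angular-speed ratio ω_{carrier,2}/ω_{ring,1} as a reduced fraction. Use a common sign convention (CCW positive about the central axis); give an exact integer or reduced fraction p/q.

Stage 1: N_ring = 36 + 2·26 = 88
Stage 1: 36(ω_s−ω_c) = −88(ω_r−ω_c),  ω_s=0, ω_r=1
Stage 1: 36(0−ω_c) = −88(1−ω_c)  ⇒  124ω_c = 88  ⇒  ω_c = 22/31
  ⇒ ω_c¹/ω_r¹ = 22/31
Stage 2: N_ring = 23 + 2·18 = 59
Stage 2: 23(ω_s−ω_c) = −59(ω_r−ω_c),  ω_s=0, ω_r=1
Stage 2: 23(0−ω_c) = −59(1−ω_c)  ⇒  82ω_c = 59  ⇒  ω_c = 59/82
  ⇒ ω_c²/ω_r² = 59/82
Coupling ω_r² = ω_c¹ ⇒ overall = 22/31 × 59/82 = 649/1271

649/1271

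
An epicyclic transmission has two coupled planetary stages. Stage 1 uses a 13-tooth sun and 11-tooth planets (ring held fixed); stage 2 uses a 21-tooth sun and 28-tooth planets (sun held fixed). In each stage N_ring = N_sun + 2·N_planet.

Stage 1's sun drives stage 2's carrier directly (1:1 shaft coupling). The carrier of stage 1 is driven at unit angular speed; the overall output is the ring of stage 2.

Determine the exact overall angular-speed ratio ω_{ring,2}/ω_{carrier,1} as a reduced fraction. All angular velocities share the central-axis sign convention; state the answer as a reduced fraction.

Stage 1: N_ring = 13 + 2·11 = 35
Stage 1: 13(ω_s−ω_c) = −35(ω_r−ω_c),  ω_r=0, ω_c=1
Stage 1: ω_s = 1 − (35/13)(0−1) = 48/13
  ⇒ ω_s¹/ω_c¹ = 48/13
Stage 2: N_ring = 21 + 2·28 = 77
Stage 2: 21(ω_s−ω_c) = −77(ω_r−ω_c),  ω_s=0, ω_c=1
Stage 2: ω_r = 1 − (21/77)(0−1) = 14/11
  ⇒ ω_r²/ω_c² = 14/11
Coupling ω_c² = ω_s¹ ⇒ overall = 48/13 × 14/11 = 672/143

672/143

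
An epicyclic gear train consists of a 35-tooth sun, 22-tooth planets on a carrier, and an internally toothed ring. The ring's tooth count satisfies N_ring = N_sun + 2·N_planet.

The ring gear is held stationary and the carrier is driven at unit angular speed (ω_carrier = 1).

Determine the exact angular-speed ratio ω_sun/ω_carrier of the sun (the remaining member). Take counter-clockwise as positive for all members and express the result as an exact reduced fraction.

114/35

N_ring = 35 + 2·22 = 79
35(ω_s−ω_c) = −79(ω_r−ω_c),  ω_r=0, ω_c=1
ω_s = 1 − (79/35)(0−1) = 114/35
ω_s/ω_c = 114/35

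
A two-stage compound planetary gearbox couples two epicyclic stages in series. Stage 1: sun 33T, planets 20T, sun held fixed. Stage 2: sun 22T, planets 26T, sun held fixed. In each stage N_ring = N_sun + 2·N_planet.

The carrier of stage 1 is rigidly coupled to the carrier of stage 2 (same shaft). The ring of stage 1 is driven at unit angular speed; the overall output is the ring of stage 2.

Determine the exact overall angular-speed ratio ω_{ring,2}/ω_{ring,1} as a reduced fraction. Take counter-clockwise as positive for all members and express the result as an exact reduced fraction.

1752/1961

Stage 1: N_ring = 33 + 2·20 = 73
Stage 1: 33(ω_s−ω_c) = −73(ω_r−ω_c),  ω_s=0, ω_r=1
Stage 1: 33(0−ω_c) = −73(1−ω_c)  ⇒  106ω_c = 73  ⇒  ω_c = 73/106
  ⇒ ω_c¹/ω_r¹ = 73/106
Stage 2: N_ring = 22 + 2·26 = 74
Stage 2: 22(ω_s−ω_c) = −74(ω_r−ω_c),  ω_s=0, ω_c=1
Stage 2: ω_r = 1 − (22/74)(0−1) = 48/37
  ⇒ ω_r²/ω_c² = 48/37
Coupling ω_c² = ω_c¹ ⇒ overall = 73/106 × 48/37 = 1752/1961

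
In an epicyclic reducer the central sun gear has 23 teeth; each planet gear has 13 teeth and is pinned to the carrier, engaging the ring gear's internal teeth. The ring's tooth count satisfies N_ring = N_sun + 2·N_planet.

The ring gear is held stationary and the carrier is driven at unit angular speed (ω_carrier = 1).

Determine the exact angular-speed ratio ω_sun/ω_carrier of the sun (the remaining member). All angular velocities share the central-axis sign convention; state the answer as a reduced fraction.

N_ring = 23 + 2·13 = 49
23(ω_s−ω_c) = −49(ω_r−ω_c),  ω_r=0, ω_c=1
ω_s = 1 − (49/23)(0−1) = 72/23
ω_s/ω_c = 72/23

72/23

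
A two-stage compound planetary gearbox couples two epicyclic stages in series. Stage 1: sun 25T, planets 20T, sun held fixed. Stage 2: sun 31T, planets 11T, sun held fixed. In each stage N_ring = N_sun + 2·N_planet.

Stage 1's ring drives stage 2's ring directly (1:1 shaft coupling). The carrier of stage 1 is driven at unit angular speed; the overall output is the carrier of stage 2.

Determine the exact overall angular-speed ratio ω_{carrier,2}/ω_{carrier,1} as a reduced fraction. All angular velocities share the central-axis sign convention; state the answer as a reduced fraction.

159/182

Stage 1: N_ring = 25 + 2·20 = 65
Stage 1: 25(ω_s−ω_c) = −65(ω_r−ω_c),  ω_s=0, ω_c=1
Stage 1: ω_r = 1 − (25/65)(0−1) = 18/13
  ⇒ ω_r¹/ω_c¹ = 18/13
Stage 2: N_ring = 31 + 2·11 = 53
Stage 2: 31(ω_s−ω_c) = −53(ω_r−ω_c),  ω_s=0, ω_r=1
Stage 2: 31(0−ω_c) = −53(1−ω_c)  ⇒  84ω_c = 53  ⇒  ω_c = 53/84
  ⇒ ω_c²/ω_r² = 53/84
Coupling ω_r² = ω_r¹ ⇒ overall = 18/13 × 53/84 = 159/182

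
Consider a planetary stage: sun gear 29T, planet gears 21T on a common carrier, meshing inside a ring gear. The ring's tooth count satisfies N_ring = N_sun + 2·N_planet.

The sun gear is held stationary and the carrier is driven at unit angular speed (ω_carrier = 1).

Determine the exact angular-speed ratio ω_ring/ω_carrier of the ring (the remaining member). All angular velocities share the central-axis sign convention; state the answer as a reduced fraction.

100/71

N_ring = 29 + 2·21 = 71
29(ω_s−ω_c) = −71(ω_r−ω_c),  ω_s=0, ω_c=1
ω_r = 1 − (29/71)(0−1) = 100/71
ω_r/ω_c = 100/71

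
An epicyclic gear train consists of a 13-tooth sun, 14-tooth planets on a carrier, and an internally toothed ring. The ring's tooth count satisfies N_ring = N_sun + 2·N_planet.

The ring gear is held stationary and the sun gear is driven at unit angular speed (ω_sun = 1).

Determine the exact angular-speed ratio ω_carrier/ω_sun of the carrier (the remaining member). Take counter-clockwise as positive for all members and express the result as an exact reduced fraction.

13/54

N_ring = 13 + 2·14 = 41
13(ω_s−ω_c) = −41(ω_r−ω_c),  ω_r=0, ω_s=1
13(1−ω_c) = −41(0−ω_c)  ⇒  54ω_c = 13  ⇒  ω_c = 13/54
ω_c/ω_s = 13/54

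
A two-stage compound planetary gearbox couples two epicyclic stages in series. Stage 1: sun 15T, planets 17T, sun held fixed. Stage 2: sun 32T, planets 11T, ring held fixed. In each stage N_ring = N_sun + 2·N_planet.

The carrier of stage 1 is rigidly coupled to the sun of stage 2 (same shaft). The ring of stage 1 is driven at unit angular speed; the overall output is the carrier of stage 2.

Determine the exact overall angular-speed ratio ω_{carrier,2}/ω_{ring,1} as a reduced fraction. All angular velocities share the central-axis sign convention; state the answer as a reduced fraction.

Stage 1: N_ring = 15 + 2·17 = 49
Stage 1: 15(ω_s−ω_c) = −49(ω_r−ω_c),  ω_s=0, ω_r=1
Stage 1: 15(0−ω_c) = −49(1−ω_c)  ⇒  64ω_c = 49  ⇒  ω_c = 49/64
  ⇒ ω_c¹/ω_r¹ = 49/64
Stage 2: N_ring = 32 + 2·11 = 54
Stage 2: 32(ω_s−ω_c) = −54(ω_r−ω_c),  ω_r=0, ω_s=1
Stage 2: 32(1−ω_c) = −54(0−ω_c)  ⇒  86ω_c = 32  ⇒  ω_c = 16/43
  ⇒ ω_c²/ω_s² = 16/43
Coupling ω_s² = ω_c¹ ⇒ overall = 49/64 × 16/43 = 49/172

49/172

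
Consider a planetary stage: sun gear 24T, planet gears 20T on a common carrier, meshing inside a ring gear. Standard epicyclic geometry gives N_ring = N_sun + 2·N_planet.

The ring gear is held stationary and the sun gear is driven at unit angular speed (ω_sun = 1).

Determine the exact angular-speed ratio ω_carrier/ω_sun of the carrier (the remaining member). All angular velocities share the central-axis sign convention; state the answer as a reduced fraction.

3/11

N_ring = 24 + 2·20 = 64
24(ω_s−ω_c) = −64(ω_r−ω_c),  ω_r=0, ω_s=1
24(1−ω_c) = −64(0−ω_c)  ⇒  88ω_c = 24  ⇒  ω_c = 3/11
ω_c/ω_s = 3/11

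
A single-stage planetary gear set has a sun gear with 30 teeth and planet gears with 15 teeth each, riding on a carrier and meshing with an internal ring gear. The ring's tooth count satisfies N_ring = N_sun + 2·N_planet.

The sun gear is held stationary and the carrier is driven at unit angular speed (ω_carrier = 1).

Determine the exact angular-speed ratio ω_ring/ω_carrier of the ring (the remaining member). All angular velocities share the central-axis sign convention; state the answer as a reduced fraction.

3/2

N_ring = 30 + 2·15 = 60
30(ω_s−ω_c) = −60(ω_r−ω_c),  ω_s=0, ω_c=1
ω_r = 1 − (30/60)(0−1) = 3/2
ω_r/ω_c = 3/2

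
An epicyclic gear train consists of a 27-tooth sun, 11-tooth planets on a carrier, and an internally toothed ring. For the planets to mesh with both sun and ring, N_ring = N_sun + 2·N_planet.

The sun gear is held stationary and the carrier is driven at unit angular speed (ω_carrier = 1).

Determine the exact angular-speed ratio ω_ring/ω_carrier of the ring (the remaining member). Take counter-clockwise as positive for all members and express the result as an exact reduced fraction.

76/49

N_ring = 27 + 2·11 = 49
27(ω_s−ω_c) = −49(ω_r−ω_c),  ω_s=0, ω_c=1
ω_r = 1 − (27/49)(0−1) = 76/49
ω_r/ω_c = 76/49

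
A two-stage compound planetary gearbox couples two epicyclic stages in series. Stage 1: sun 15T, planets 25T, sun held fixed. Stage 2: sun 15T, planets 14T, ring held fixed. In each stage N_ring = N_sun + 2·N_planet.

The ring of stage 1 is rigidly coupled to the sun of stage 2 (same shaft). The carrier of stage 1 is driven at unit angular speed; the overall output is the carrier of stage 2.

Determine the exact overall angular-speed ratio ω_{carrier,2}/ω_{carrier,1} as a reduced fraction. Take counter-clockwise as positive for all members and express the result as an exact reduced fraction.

Stage 1: N_ring = 15 + 2·25 = 65
Stage 1: 15(ω_s−ω_c) = −65(ω_r−ω_c),  ω_s=0, ω_c=1
Stage 1: ω_r = 1 − (15/65)(0−1) = 16/13
  ⇒ ω_r¹/ω_c¹ = 16/13
Stage 2: N_ring = 15 + 2·14 = 43
Stage 2: 15(ω_s−ω_c) = −43(ω_r−ω_c),  ω_r=0, ω_s=1
Stage 2: 15(1−ω_c) = −43(0−ω_c)  ⇒  58ω_c = 15  ⇒  ω_c = 15/58
  ⇒ ω_c²/ω_s² = 15/58
Coupling ω_s² = ω_r¹ ⇒ overall = 16/13 × 15/58 = 120/377

120/377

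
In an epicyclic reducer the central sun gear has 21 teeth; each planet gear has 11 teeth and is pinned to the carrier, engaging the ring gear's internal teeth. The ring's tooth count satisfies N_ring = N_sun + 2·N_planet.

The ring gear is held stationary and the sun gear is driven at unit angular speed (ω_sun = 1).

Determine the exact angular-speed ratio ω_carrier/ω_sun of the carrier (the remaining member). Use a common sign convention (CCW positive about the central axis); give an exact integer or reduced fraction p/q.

N_ring = 21 + 2·11 = 43
21(ω_s−ω_c) = −43(ω_r−ω_c),  ω_r=0, ω_s=1
21(1−ω_c) = −43(0−ω_c)  ⇒  64ω_c = 21  ⇒  ω_c = 21/64
ω_c/ω_s = 21/64

21/64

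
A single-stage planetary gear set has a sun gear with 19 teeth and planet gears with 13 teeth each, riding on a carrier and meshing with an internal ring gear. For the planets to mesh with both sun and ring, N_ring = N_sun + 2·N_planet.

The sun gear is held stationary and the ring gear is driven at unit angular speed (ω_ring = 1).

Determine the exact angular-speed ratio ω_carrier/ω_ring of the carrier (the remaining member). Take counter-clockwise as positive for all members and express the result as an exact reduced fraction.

N_ring = 19 + 2·13 = 45
19(ω_s−ω_c) = −45(ω_r−ω_c),  ω_s=0, ω_r=1
19(0−ω_c) = −45(1−ω_c)  ⇒  64ω_c = 45  ⇒  ω_c = 45/64
ω_c/ω_r = 45/64

45/64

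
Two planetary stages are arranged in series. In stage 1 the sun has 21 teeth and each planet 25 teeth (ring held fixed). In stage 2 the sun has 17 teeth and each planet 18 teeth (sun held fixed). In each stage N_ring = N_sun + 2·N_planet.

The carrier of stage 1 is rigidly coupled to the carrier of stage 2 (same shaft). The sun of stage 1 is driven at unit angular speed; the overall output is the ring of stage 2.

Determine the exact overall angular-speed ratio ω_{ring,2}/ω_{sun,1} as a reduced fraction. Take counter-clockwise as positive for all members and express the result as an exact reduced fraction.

735/2438

Stage 1: N_ring = 21 + 2·25 = 71
Stage 1: 21(ω_s−ω_c) = −71(ω_r−ω_c),  ω_r=0, ω_s=1
Stage 1: 21(1−ω_c) = −71(0−ω_c)  ⇒  92ω_c = 21  ⇒  ω_c = 21/92
  ⇒ ω_c¹/ω_s¹ = 21/92
Stage 2: N_ring = 17 + 2·18 = 53
Stage 2: 17(ω_s−ω_c) = −53(ω_r−ω_c),  ω_s=0, ω_c=1
Stage 2: ω_r = 1 − (17/53)(0−1) = 70/53
  ⇒ ω_r²/ω_c² = 70/53
Coupling ω_c² = ω_c¹ ⇒ overall = 21/92 × 70/53 = 735/2438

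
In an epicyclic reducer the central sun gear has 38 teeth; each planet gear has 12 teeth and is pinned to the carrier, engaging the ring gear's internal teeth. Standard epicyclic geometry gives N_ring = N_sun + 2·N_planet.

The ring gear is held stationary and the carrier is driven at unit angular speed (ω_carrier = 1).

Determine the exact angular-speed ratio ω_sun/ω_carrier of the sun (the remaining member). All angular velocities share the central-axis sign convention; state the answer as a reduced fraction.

50/19

N_ring = 38 + 2·12 = 62
38(ω_s−ω_c) = −62(ω_r−ω_c),  ω_r=0, ω_c=1
ω_s = 1 − (62/38)(0−1) = 50/19
ω_s/ω_c = 50/19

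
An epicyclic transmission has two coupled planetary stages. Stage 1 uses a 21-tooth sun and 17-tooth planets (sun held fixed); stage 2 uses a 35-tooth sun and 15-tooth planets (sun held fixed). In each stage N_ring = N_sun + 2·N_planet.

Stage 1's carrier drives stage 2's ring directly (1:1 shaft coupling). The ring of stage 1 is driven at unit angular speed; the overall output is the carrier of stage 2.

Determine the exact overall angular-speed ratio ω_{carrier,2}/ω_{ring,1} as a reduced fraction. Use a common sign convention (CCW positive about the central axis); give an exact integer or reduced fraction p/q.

Stage 1: N_ring = 21 + 2·17 = 55
Stage 1: 21(ω_s−ω_c) = −55(ω_r−ω_c),  ω_s=0, ω_r=1
Stage 1: 21(0−ω_c) = −55(1−ω_c)  ⇒  76ω_c = 55  ⇒  ω_c = 55/76
  ⇒ ω_c¹/ω_r¹ = 55/76
Stage 2: N_ring = 35 + 2·15 = 65
Stage 2: 35(ω_s−ω_c) = −65(ω_r−ω_c),  ω_s=0, ω_r=1
Stage 2: 35(0−ω_c) = −65(1−ω_c)  ⇒  100ω_c = 65  ⇒  ω_c = 13/20
  ⇒ ω_c²/ω_r² = 13/20
Coupling ω_r² = ω_c¹ ⇒ overall = 55/76 × 13/20 = 143/304

143/304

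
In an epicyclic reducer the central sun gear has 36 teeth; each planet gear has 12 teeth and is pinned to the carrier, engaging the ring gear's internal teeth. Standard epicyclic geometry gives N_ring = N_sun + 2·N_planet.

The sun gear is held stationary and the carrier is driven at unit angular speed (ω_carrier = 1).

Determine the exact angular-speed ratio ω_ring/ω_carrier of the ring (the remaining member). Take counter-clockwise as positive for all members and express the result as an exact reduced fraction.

N_ring = 36 + 2·12 = 60
36(ω_s−ω_c) = −60(ω_r−ω_c),  ω_s=0, ω_c=1
ω_r = 1 − (36/60)(0−1) = 8/5
ω_r/ω_c = 8/5

8/5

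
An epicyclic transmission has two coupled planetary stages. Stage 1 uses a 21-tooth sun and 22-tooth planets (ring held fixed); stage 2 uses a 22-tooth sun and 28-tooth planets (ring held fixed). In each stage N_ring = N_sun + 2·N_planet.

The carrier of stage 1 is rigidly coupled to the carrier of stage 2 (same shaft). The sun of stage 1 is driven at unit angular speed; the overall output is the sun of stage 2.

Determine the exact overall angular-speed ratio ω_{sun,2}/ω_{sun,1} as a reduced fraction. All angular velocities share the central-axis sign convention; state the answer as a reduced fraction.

525/473

Stage 1: N_ring = 21 + 2·22 = 65
Stage 1: 21(ω_s−ω_c) = −65(ω_r−ω_c),  ω_r=0, ω_s=1
Stage 1: 21(1−ω_c) = −65(0−ω_c)  ⇒  86ω_c = 21  ⇒  ω_c = 21/86
  ⇒ ω_c¹/ω_s¹ = 21/86
Stage 2: N_ring = 22 + 2·28 = 78
Stage 2: 22(ω_s−ω_c) = −78(ω_r−ω_c),  ω_r=0, ω_c=1
Stage 2: ω_s = 1 − (78/22)(0−1) = 50/11
  ⇒ ω_s²/ω_c² = 50/11
Coupling ω_c² = ω_c¹ ⇒ overall = 21/86 × 50/11 = 525/473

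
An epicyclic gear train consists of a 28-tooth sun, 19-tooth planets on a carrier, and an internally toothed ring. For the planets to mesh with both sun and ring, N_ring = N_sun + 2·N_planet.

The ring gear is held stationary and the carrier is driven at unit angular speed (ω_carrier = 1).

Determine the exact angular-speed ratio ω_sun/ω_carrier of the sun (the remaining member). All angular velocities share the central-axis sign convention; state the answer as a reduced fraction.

N_ring = 28 + 2·19 = 66
28(ω_s−ω_c) = −66(ω_r−ω_c),  ω_r=0, ω_c=1
ω_s = 1 − (66/28)(0−1) = 47/14
ω_s/ω_c = 47/14

47/14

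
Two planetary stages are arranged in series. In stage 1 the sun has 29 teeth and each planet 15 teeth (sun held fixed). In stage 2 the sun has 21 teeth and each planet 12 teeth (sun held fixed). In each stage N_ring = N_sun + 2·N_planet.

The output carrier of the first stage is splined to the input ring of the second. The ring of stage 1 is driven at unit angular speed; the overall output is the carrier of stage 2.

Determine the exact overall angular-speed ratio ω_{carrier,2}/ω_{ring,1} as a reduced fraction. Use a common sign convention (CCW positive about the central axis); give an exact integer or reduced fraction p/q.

885/1936

Stage 1: N_ring = 29 + 2·15 = 59
Stage 1: 29(ω_s−ω_c) = −59(ω_r−ω_c),  ω_s=0, ω_r=1
Stage 1: 29(0−ω_c) = −59(1−ω_c)  ⇒  88ω_c = 59  ⇒  ω_c = 59/88
  ⇒ ω_c¹/ω_r¹ = 59/88
Stage 2: N_ring = 21 + 2·12 = 45
Stage 2: 21(ω_s−ω_c) = −45(ω_r−ω_c),  ω_s=0, ω_r=1
Stage 2: 21(0−ω_c) = −45(1−ω_c)  ⇒  66ω_c = 45  ⇒  ω_c = 15/22
  ⇒ ω_c²/ω_r² = 15/22
Coupling ω_r² = ω_c¹ ⇒ overall = 59/88 × 15/22 = 885/1936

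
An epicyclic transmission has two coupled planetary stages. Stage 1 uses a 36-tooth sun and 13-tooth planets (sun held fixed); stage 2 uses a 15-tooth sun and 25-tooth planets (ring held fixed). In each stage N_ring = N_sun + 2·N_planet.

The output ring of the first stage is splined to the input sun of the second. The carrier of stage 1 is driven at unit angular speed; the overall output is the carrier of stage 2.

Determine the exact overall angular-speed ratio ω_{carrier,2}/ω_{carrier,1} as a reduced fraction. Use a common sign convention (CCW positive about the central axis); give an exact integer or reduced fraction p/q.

Stage 1: N_ring = 36 + 2·13 = 62
Stage 1: 36(ω_s−ω_c) = −62(ω_r−ω_c),  ω_s=0, ω_c=1
Stage 1: ω_r = 1 − (36/62)(0−1) = 49/31
  ⇒ ω_r¹/ω_c¹ = 49/31
Stage 2: N_ring = 15 + 2·25 = 65
Stage 2: 15(ω_s−ω_c) = −65(ω_r−ω_c),  ω_r=0, ω_s=1
Stage 2: 15(1−ω_c) = −65(0−ω_c)  ⇒  80ω_c = 15  ⇒  ω_c = 3/16
  ⇒ ω_c²/ω_s² = 3/16
Coupling ω_s² = ω_r¹ ⇒ overall = 49/31 × 3/16 = 147/496

147/496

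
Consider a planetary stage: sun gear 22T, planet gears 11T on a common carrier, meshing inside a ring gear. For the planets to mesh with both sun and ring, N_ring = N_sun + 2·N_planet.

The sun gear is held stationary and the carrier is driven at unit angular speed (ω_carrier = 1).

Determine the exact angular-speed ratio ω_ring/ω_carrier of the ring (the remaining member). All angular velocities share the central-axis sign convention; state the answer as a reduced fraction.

3/2

N_ring = 22 + 2·11 = 44
22(ω_s−ω_c) = −44(ω_r−ω_c),  ω_s=0, ω_c=1
ω_r = 1 − (22/44)(0−1) = 3/2
ω_r/ω_c = 3/2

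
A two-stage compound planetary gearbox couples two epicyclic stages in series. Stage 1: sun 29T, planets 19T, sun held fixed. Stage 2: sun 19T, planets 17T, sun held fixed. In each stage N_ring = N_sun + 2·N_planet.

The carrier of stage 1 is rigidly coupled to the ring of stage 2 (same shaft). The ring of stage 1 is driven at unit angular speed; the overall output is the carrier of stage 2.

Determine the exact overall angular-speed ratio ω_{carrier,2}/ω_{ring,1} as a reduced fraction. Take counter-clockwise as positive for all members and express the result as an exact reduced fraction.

3551/6912

Stage 1: N_ring = 29 + 2·19 = 67
Stage 1: 29(ω_s−ω_c) = −67(ω_r−ω_c),  ω_s=0, ω_r=1
Stage 1: 29(0−ω_c) = −67(1−ω_c)  ⇒  96ω_c = 67  ⇒  ω_c = 67/96
  ⇒ ω_c¹/ω_r¹ = 67/96
Stage 2: N_ring = 19 + 2·17 = 53
Stage 2: 19(ω_s−ω_c) = −53(ω_r−ω_c),  ω_s=0, ω_r=1
Stage 2: 19(0−ω_c) = −53(1−ω_c)  ⇒  72ω_c = 53  ⇒  ω_c = 53/72
  ⇒ ω_c²/ω_r² = 53/72
Coupling ω_r² = ω_c¹ ⇒ overall = 67/96 × 53/72 = 3551/6912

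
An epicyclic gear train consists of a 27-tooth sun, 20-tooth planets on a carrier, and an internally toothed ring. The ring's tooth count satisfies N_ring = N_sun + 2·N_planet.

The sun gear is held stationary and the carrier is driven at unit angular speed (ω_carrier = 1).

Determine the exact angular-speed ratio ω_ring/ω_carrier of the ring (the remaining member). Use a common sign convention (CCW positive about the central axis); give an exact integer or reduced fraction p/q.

94/67

N_ring = 27 + 2·20 = 67
27(ω_s−ω_c) = −67(ω_r−ω_c),  ω_s=0, ω_c=1
ω_r = 1 − (27/67)(0−1) = 94/67
ω_r/ω_c = 94/67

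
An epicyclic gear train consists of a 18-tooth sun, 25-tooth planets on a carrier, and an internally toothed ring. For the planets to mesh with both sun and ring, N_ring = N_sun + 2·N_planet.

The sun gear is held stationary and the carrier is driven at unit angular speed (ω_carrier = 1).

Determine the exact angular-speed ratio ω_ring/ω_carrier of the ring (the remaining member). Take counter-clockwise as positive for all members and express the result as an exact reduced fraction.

43/34

N_ring = 18 + 2·25 = 68
18(ω_s−ω_c) = −68(ω_r−ω_c),  ω_s=0, ω_c=1
ω_r = 1 − (18/68)(0−1) = 43/34
ω_r/ω_c = 43/34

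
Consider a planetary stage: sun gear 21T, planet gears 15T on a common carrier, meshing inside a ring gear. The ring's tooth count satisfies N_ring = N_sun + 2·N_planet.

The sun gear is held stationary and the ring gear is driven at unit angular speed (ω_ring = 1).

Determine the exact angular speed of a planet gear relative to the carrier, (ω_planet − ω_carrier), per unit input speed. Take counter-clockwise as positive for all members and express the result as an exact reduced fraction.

N_ring = 21 + 2·15 = 51
21(ω_s−ω_c) = −51(ω_r−ω_c),  ω_s=0, ω_r=1
21(0−ω_c) = −51(1−ω_c)  ⇒  72ω_c = 51  ⇒  ω_c = 17/24
sun–planet: 21·(0−17/24) = −15·(ω_p−ω_c)  ⇒  ω_p−ω_c = −(21/15)·(-17/24) = 119/120

119/120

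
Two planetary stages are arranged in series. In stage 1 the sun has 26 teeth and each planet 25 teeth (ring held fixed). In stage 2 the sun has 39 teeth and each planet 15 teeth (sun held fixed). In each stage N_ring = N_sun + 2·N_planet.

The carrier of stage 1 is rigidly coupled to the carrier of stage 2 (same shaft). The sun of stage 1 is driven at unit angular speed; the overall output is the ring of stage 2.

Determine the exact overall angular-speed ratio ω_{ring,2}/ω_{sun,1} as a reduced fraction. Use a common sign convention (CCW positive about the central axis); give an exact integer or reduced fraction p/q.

Stage 1: N_ring = 26 + 2·25 = 76
Stage 1: 26(ω_s−ω_c) = −76(ω_r−ω_c),  ω_r=0, ω_s=1
Stage 1: 26(1−ω_c) = −76(0−ω_c)  ⇒  102ω_c = 26  ⇒  ω_c = 13/51
  ⇒ ω_c¹/ω_s¹ = 13/51
Stage 2: N_ring = 39 + 2·15 = 69
Stage 2: 39(ω_s−ω_c) = −69(ω_r−ω_c),  ω_s=0, ω_c=1
Stage 2: ω_r = 1 − (39/69)(0−1) = 36/23
  ⇒ ω_r²/ω_c² = 36/23
Coupling ω_c² = ω_c¹ ⇒ overall = 13/51 × 36/23 = 156/391

156/391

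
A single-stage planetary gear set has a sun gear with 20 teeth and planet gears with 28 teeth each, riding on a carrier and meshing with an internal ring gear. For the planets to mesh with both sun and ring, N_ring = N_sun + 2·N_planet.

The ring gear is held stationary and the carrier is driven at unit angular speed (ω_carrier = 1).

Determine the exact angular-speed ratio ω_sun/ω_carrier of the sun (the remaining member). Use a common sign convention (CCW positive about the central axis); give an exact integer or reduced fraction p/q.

24/5

N_ring = 20 + 2·28 = 76
20(ω_s−ω_c) = −76(ω_r−ω_c),  ω_r=0, ω_c=1
ω_s = 1 − (76/20)(0−1) = 24/5
ω_s/ω_c = 24/5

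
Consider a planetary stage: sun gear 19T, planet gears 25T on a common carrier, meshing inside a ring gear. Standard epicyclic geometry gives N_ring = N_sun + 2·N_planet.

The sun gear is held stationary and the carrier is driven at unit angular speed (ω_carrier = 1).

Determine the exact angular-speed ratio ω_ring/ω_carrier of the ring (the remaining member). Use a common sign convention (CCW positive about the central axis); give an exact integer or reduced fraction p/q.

N_ring = 19 + 2·25 = 69
19(ω_s−ω_c) = −69(ω_r−ω_c),  ω_s=0, ω_c=1
ω_r = 1 − (19/69)(0−1) = 88/69
ω_r/ω_c = 88/69

88/69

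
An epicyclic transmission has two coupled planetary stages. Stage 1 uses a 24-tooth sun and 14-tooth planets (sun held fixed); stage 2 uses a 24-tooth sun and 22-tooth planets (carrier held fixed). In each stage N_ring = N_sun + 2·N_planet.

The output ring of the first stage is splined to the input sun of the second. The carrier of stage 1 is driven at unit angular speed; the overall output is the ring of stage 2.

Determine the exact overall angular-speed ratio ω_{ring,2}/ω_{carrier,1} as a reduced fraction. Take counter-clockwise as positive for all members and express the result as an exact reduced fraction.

-114/221

Stage 1: N_ring = 24 + 2·14 = 52
Stage 1: 24(ω_s−ω_c) = −52(ω_r−ω_c),  ω_s=0, ω_c=1
Stage 1: ω_r = 1 − (24/52)(0−1) = 19/13
  ⇒ ω_r¹/ω_c¹ = 19/13
Stage 2: N_ring = 24 + 2·22 = 68
Stage 2: 24(ω_s−ω_c) = −68(ω_r−ω_c),  ω_c=0, ω_s=1
Stage 2: ω_r = 0 − (24/68)(1−0) = -6/17
  ⇒ ω_r²/ω_s² = -6/17
Coupling ω_s² = ω_r¹ ⇒ overall = 19/13 × -6/17 = -114/221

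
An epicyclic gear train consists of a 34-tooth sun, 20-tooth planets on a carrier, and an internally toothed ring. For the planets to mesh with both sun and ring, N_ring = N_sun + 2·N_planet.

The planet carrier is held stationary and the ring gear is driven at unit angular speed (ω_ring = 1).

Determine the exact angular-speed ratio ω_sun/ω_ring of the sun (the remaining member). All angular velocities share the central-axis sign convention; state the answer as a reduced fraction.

N_ring = 34 + 2·20 = 74
34(ω_s−ω_c) = −74(ω_r−ω_c),  ω_c=0, ω_r=1
ω_s = 0 − (74/34)(1−0) = -37/17
ω_s/ω_r = -37/17

-37/17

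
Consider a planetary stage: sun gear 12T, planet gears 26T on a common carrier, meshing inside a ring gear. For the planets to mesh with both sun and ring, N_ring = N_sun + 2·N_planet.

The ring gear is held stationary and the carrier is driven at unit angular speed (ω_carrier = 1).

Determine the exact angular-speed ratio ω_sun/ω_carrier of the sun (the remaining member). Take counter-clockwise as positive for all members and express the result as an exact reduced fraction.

N_ring = 12 + 2·26 = 64
12(ω_s−ω_c) = −64(ω_r−ω_c),  ω_r=0, ω_c=1
ω_s = 1 − (64/12)(0−1) = 19/3
ω_s/ω_c = 19/3

19/3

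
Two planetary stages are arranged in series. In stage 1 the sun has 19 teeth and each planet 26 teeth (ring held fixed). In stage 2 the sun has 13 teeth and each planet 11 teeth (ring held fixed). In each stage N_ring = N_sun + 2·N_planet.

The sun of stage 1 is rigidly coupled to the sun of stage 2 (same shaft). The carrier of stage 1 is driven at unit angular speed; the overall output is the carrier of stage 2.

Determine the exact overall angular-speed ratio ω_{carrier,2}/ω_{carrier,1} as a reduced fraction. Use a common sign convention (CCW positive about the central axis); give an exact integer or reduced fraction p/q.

195/152

Stage 1: N_ring = 19 + 2·26 = 71
Stage 1: 19(ω_s−ω_c) = −71(ω_r−ω_c),  ω_r=0, ω_c=1
Stage 1: ω_s = 1 − (71/19)(0−1) = 90/19
  ⇒ ω_s¹/ω_c¹ = 90/19
Stage 2: N_ring = 13 + 2·11 = 35
Stage 2: 13(ω_s−ω_c) = −35(ω_r−ω_c),  ω_r=0, ω_s=1
Stage 2: 13(1−ω_c) = −35(0−ω_c)  ⇒  48ω_c = 13  ⇒  ω_c = 13/48
  ⇒ ω_c²/ω_s² = 13/48
Coupling ω_s² = ω_s¹ ⇒ overall = 90/19 × 13/48 = 195/152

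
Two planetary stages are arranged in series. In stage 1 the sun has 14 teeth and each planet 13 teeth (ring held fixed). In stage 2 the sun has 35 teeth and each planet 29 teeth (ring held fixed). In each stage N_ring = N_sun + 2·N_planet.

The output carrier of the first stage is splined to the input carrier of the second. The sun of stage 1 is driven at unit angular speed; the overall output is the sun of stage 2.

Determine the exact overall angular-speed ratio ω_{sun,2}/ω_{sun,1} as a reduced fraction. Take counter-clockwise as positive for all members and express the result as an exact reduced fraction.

Stage 1: N_ring = 14 + 2·13 = 40
Stage 1: 14(ω_s−ω_c) = −40(ω_r−ω_c),  ω_r=0, ω_s=1
Stage 1: 14(1−ω_c) = −40(0−ω_c)  ⇒  54ω_c = 14  ⇒  ω_c = 7/27
  ⇒ ω_c¹/ω_s¹ = 7/27
Stage 2: N_ring = 35 + 2·29 = 93
Stage 2: 35(ω_s−ω_c) = −93(ω_r−ω_c),  ω_r=0, ω_c=1
Stage 2: ω_s = 1 − (93/35)(0−1) = 128/35
  ⇒ ω_s²/ω_c² = 128/35
Coupling ω_c² = ω_c¹ ⇒ overall = 7/27 × 128/35 = 128/135

128/135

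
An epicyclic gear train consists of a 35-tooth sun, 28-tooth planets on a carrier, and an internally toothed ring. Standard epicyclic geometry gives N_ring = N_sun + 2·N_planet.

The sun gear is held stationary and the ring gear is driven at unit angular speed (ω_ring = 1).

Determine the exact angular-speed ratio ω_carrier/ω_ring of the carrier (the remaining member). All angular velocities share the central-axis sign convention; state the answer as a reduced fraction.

N_ring = 35 + 2·28 = 91
35(ω_s−ω_c) = −91(ω_r−ω_c),  ω_s=0, ω_r=1
35(0−ω_c) = −91(1−ω_c)  ⇒  126ω_c = 91  ⇒  ω_c = 13/18
ω_c/ω_r = 13/18

13/18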